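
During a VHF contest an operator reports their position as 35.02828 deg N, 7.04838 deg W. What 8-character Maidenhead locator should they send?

Add 180° to longitude and 90° to latitude: 172.95162, 125.02828.
Field (20°×10°, letters A–R): lon ⌊172.95162/20⌋ = 8 → I; lat ⌊125.02828/10⌋ = 12 → M.
Square (2°×1°, digits 0–9): lon ⌊12.95162/2⌋ = 6; lat ⌊5.02828/1⌋ = 5.
Subsquare (5′×2.5′, letters a–x): lon ⌊0.95162/0.0833333⌋ = 11 → l; lat ⌊0.02828/0.0416667⌋ = 0 → a.
Extended square (30″×15″, digits 0–9): lon ⌊0.03495/0.00833333⌋ = 4; lat ⌊0.02828/0.00416667⌋ = 6.

IM65la46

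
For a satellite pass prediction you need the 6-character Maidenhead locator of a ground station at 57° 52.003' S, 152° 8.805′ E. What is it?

Offset from 180°W / 90°S: lon 332.1467°, lat 32.1333°.
Field: lon ⌊332.1467/20⌋ = 16 → Q; lat ⌊32.1333/10⌋ = 3 → D.
Square: lon ⌊12.1467/2⌋ = 6; lat ⌊2.1333/1⌋ = 2.
Subsquare: lon ⌊0.1467/0.0833333⌋ = 1 → b; lat ⌊0.1333/0.0416667⌋ = 3 → d.

QD62bd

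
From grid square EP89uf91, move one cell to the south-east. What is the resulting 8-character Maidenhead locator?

Longitude extended square 9; +1 → 10, wraps to 0, carry into subsquare.
Longitude subsquare u = 20; +1 → 21 = v.
Latitude extended square 1; −1 → 0.

EP89vf00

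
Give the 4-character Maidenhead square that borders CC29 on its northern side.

CD20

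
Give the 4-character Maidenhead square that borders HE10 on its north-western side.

HE01

Longitude square 1; −1 → 0.
Latitude square 0; +1 → 1.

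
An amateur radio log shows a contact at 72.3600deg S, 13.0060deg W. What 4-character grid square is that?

IB37

Offset from 180°W / 90°S: lon 166.99°, lat 17.64°.
Field (20°×10°, letters A–R): 166.99/20 → 8 → I, 17.64/10 → 1 → B; chars IB.
Square (2°×1°, digits 0–9): 6.99/2 → 3, 7.64/1 → 7; chars 37.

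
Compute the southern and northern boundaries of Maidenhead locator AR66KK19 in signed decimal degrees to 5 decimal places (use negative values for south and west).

86.45417, 86.45833

Field A=0, R=17: +0·20° lon, +17·10° lat → SW at lon -180°, lat 80°.
Square 6, 6: +6·2° lon, +6·1° lat → SW at lon -168°, lat 86°.
Subsquare k=10, k=10: +10·0.0833333° lon, +10·0.0416667° lat → SW at lon -167.167°, lat 86.4167°.
Extended square 1, 9: +1·0.00833333° lon, +9·0.00416667° lat → SW at lon -167.158°, lat 86.4542°.
Cell spans 0.00833333° lon × 0.00416667° lat.
south 86.45417, north 86.45833.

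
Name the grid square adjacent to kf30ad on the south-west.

KF20xc

Longitude subsquare a = 0; −1 → -1, wraps to 23 = x, carry into square.
Longitude square 3; −1 → 2.
Latitude subsquare d = 3; −1 → 2 = c.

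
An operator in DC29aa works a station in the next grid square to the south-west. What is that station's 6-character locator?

Longitude subsquare a = 0; −1 → -1, wraps to 23 = x, carry into square.
Longitude square 2; −1 → 1.
Latitude subsquare a = 0; −1 → -1, wraps to 23 = x, carry into square.
Latitude square 9; −1 → 8.

DC18xx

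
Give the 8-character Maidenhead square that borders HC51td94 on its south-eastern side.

Longitude extended square 9; +1 → 10, wraps to 0, carry into subsquare.
Longitude subsquare t = 19; +1 → 20 = u.
Latitude extended square 4; −1 → 3.

HC51ud03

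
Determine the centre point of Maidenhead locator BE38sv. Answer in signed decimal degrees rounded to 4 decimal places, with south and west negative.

-41.1042, -152.4583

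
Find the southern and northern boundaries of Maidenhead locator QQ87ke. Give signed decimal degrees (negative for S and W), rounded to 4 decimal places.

77.1667, 77.2083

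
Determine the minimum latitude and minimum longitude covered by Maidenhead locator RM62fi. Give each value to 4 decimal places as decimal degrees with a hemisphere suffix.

32.3333° N, 172.4167° E

Field R=17, M=12: +17·20° lon, +12·10° lat → SW at lon 160°, lat 30°.
Square 6, 2: +6·2° lon, +2·1° lat → SW at lon 172°, lat 32°.
Subsquare f=5, i=8: +5·0.0833333° lon, +8·0.0416667° lat → SW at lon 172.417°, lat 32.3333°.
latitude 32.3333° N, longitude 172.4167° E.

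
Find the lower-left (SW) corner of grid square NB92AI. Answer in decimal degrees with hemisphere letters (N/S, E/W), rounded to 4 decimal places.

Field N=13, B=1: +13·20° lon, +1·10° lat → SW at lon 80°, lat -80°.
Square 9, 2: +9·2° lon, +2·1° lat → SW at lon 98°, lat -78°.
Subsquare a=0, i=8: +0·0.0833333° lon, +8·0.0416667° lat → SW at lon 98°, lat -77.6667°.
latitude 77.6667° S, longitude 98.0000° E.

77.6667° S, 98.0000° E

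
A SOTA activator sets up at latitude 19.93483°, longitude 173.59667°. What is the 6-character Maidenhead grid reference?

RK69tw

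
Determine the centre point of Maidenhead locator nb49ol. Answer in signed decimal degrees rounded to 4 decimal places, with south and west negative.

-70.5208, 89.2083

Field N=13, B=1: +13·20° lon, +1·10° lat → SW at lon 80°, lat -80°.
Square 4, 9: +4·2° lon, +9·1° lat → SW at lon 88°, lat -71°.
Subsquare o=14, l=11: +14·0.0833333° lon, +11·0.0416667° lat → SW at lon 89.1667°, lat -70.5417°.
Cell spans 0.0833333° lon × 0.0416667° lat. Centre is SW corner plus half of each.
latitude -70.5208, longitude 89.2083.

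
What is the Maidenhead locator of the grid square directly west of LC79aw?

LC69xw

Longitude subsquare a = 0; −1 → -1, wraps to 23 = x, carry into square.
Longitude square 7; −1 → 6.
The latitude characters are unchanged.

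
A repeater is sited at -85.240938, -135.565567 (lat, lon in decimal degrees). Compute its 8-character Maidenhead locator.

Offset from 180°W / 90°S: lon 44.43443°, lat 4.75906°.
Field: lon ⌊44.43443/20⌋ = 2 → C; lat ⌊4.75906/10⌋ = 0 → A.
Square: lon ⌊4.43443/2⌋ = 2; lat ⌊4.75906/1⌋ = 4.
Subsquare: lon ⌊0.43443/0.0833333⌋ = 5 → f; lat ⌊0.75906/0.0416667⌋ = 18 → s.
Extended square: lon ⌊0.01777/0.00833333⌋ = 2; lat ⌊0.00906/0.00416667⌋ = 2.

CA24fs22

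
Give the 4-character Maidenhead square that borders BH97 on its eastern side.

CH07

Longitude square 9; +1 → 10, wraps to 0, carry into field.
Longitude field B = 1; +1 → 2 = C.
The latitude characters are unchanged.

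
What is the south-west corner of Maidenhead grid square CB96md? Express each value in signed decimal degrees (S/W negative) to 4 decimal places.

Field C=2, B=1: +2·20° lon, +1·10° lat → SW at lon -140°, lat -80°.
Square 9, 6: +9·2° lon, +6·1° lat → SW at lon -122°, lat -74°.
Subsquare m=12, d=3: +12·0.0833333° lon, +3·0.0416667° lat → SW at lon -121°, lat -73.875°.
latitude -73.8750, longitude -121.0000.

-73.8750, -121.0000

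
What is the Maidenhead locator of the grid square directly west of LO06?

KO96

Longitude square 0; −1 → -1, wraps to 9, carry into field.
Longitude field L = 11; −1 → 10 = K.
The latitude characters are unchanged.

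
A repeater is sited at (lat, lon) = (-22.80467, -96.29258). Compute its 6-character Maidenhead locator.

EG17ue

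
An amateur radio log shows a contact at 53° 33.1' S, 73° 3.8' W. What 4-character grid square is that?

FD36

Offset from 180°W / 90°S: lon 106.94°, lat 36.45°.
Field (20°×10°, letters A–R): 106.94/20 → 5 → F, 36.45/10 → 3 → D; chars FD.
Square (2°×1°, digits 0–9): 6.94/2 → 3, 6.45/1 → 6; chars 36.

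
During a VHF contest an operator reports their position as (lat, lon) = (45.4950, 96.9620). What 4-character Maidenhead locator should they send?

NN85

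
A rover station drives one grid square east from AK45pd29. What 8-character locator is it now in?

AK45pd39

Longitude extended square 2; +1 → 3.
The latitude characters are unchanged.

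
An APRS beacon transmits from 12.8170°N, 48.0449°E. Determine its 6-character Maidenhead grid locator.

LK42at

Shift to the Maidenhead origin (180°W, 90°S): lon 228.0449, lat 102.8170.
Field: lon ⌊228.0449/20⌋ = 11 → L; lat ⌊102.8170/10⌋ = 10 → K.
Square: lon ⌊8.0449/2⌋ = 4; lat ⌊2.8170/1⌋ = 2.
Subsquare: lon ⌊0.0449/0.0833333⌋ = 0 → a; lat ⌊0.8170/0.0416667⌋ = 19 → t.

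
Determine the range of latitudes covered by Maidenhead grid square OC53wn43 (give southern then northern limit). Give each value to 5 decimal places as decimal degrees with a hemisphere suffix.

Field O=14, C=2: +14·20° lon, +2·10° lat → SW at lon 100°, lat -70°.
Square 5, 3: +5·2° lon, +3·1° lat → SW at lon 110°, lat -67°.
Subsquare w=22, n=13: +22·0.0833333° lon, +13·0.0416667° lat → SW at lon 111.833°, lat -66.4583°.
Extended square 4, 3: +4·0.00833333° lon, +3·0.00416667° lat → SW at lon 111.867°, lat -66.4458°.
Cell spans 0.00833333° lon × 0.00416667° lat.
south 66.44583° S, north 66.44167° S.

66.44583° S, 66.44167° S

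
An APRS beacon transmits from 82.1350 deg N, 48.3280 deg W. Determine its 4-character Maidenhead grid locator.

GR52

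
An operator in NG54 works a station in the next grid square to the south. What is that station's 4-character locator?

NG53

Latitude square 4; −1 → 3.
The longitude characters are unchanged.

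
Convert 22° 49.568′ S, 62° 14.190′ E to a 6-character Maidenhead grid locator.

MG17ce

Shift to the Maidenhead origin (180°W, 90°S): lon 242.2365, lat 67.1739.
Field: 242.2365/20 → 12 → M, 67.1739/10 → 6 → G; chars MG.
Square: 2.2365/2 → 1, 7.1739/1 → 7; chars 17.
Subsquare: 0.2365/0.0833333 → 2 → c, 0.1739/0.0416667 → 4 → e; chars ce.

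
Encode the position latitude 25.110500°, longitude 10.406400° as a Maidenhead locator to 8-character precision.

JL55ec86

Add 180° to longitude and 90° to latitude: 190.40640, 115.11050.
Field (20°×10°, letters A–R): 190.40640/20 → 9 → J, 115.11050/10 → 11 → L; chars JL.
Square (2°×1°, digits 0–9): 10.40640/2 → 5, 5.11050/1 → 5; chars 55.
Subsquare (5′×2.5′, letters a–x): 0.40640/0.0833333 → 4 → e, 0.11050/0.0416667 → 2 → c; chars ec.
Extended square (30″×15″, digits 0–9): 0.07307/0.00833333 → 8, 0.02717/0.00416667 → 6; chars 86.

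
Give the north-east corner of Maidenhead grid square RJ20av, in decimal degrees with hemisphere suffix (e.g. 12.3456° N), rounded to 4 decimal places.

0.9167° N, 164.0833° E

Field R=17, J=9: +17·20° lon, +9·10° lat → SW at lon 160°, lat 0°.
Square 2, 0: +2·2° lon, +0·1° lat → SW at lon 164°, lat 0°.
Subsquare a=0, v=21: +0·0.0833333° lon, +21·0.0416667° lat → SW at lon 164°, lat 0.875°.
Cell spans 0.0833333° lon × 0.0416667° lat. NE corner is SW corner plus one full cell.
latitude 0.9167° N, longitude 164.0833° E.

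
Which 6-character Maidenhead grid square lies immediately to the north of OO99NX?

OP90na

Latitude subsquare x = 23; +1 → 24, wraps to 0 = a, carry into square.
Latitude square 9; +1 → 10, wraps to 0, carry into field.
Latitude field O = 14; +1 → 15 = P.
The longitude characters are unchanged.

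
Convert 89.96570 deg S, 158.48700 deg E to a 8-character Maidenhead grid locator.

Add 180° to longitude and 90° to latitude: 338.48700, 0.03430.
Field: 338.48700/20 → 16 → Q, 0.03430/10 → 0 → A; chars QA.
Square: 18.48700/2 → 9, 0.03430/1 → 0; chars 90.
Subsquare: 0.48700/0.0833333 → 5 → f, 0.03430/0.0416667 → 0 → a; chars fa.
Extended square: 0.07033/0.00833333 → 8, 0.03430/0.00416667 → 8; chars 88.

QA90fa88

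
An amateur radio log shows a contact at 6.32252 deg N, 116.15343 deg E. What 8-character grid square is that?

OJ86bh87

Offset from 180°W / 90°S: lon 296.15343°, lat 96.32252°.
Field: 296.15343/20 → 14 → O, 96.32252/10 → 9 → J; chars OJ.
Square: 16.15343/2 → 8, 6.32252/1 → 6; chars 86.
Subsquare: 0.15343/0.0833333 → 1 → b, 0.32252/0.0416667 → 7 → h; chars bh.
Extended square: 0.07010/0.00833333 → 8, 0.03085/0.00416667 → 7; chars 87.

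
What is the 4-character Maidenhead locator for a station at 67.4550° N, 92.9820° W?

EP37

Offset from 180°W / 90°S: lon 87.02°, lat 157.45°.
Field (20°×10°, letters A–R): 87.02/20 → 4 → E, 157.45/10 → 15 → P; chars EP.
Square (2°×1°, digits 0–9): 7.02/2 → 3, 7.45/1 → 7; chars 37.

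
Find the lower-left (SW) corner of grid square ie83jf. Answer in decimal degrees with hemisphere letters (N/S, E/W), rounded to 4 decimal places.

46.7917° S, 3.2500° W

Field I=8, E=4: +8·20° lon, +4·10° lat → SW at lon -20°, lat -50°.
Square 8, 3: +8·2° lon, +3·1° lat → SW at lon -4°, lat -47°.
Subsquare j=9, f=5: +9·0.0833333° lon, +5·0.0416667° lat → SW at lon -3.25°, lat -46.7917°.
latitude 46.7917° S, longitude 3.2500° W.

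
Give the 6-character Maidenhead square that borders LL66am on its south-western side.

LL56xl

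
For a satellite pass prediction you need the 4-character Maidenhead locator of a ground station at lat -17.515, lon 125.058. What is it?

Add 180° to longitude and 90° to latitude: 305.06, 72.48.
Field: lon ⌊305.06/20⌋ = 15 → P; lat ⌊72.48/10⌋ = 7 → H.
Square: lon ⌊5.06/2⌋ = 2; lat ⌊2.48/1⌋ = 2.

PH22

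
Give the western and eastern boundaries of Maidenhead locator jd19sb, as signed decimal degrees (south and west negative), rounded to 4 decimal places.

Field J=9, D=3: +9·20° lon, +3·10° lat → SW at lon 0°, lat -60°.
Square 1, 9: +1·2° lon, +9·1° lat → SW at lon 2°, lat -51°.
Subsquare s=18, b=1: +18·0.0833333° lon, +1·0.0416667° lat → SW at lon 3.5°, lat -50.9583°.
Cell spans 0.0833333° lon × 0.0416667° lat.
west 3.5000, east 3.5833.

3.5000, 3.5833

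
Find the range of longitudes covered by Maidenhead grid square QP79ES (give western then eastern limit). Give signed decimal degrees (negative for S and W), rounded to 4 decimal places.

154.3333, 154.4167

Field Q=16, P=15: +16·20° lon, +15·10° lat → SW at lon 140°, lat 60°.
Square 7, 9: +7·2° lon, +9·1° lat → SW at lon 154°, lat 69°.
Subsquare e=4, s=18: +4·0.0833333° lon, +18·0.0416667° lat → SW at lon 154.333°, lat 69.75°.
Cell spans 0.0833333° lon × 0.0416667° lat.
west 154.3333, east 154.4167.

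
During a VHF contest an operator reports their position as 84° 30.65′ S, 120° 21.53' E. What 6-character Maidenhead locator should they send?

PA05el

Offset from 180°W / 90°S: lon 300.3588°, lat 5.4892°.
Field: lon ⌊300.3588/20⌋ = 15 → P; lat ⌊5.4892/10⌋ = 0 → A.
Square: lon ⌊0.3588/2⌋ = 0; lat ⌊5.4892/1⌋ = 5.
Subsquare: lon ⌊0.3588/0.0833333⌋ = 4 → e; lat ⌊0.4892/0.0416667⌋ = 11 → l.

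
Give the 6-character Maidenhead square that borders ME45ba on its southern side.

ME44bx

Latitude subsquare a = 0; −1 → -1, wraps to 23 = x, carry into square.
Latitude square 5; −1 → 4.
The longitude characters are unchanged.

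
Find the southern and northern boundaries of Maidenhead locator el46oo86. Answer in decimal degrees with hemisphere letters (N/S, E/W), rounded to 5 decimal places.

26.60833° N, 26.61250° N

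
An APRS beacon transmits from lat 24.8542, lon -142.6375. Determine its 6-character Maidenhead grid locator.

BL84qu

Shift to the Maidenhead origin (180°W, 90°S): lon 37.3625, lat 114.8542.
Field: 37.3625/20 → 1 → B, 114.8542/10 → 11 → L; chars BL.
Square: 17.3625/2 → 8, 4.8542/1 → 4; chars 84.
Subsquare: 1.3625/0.0833333 → 16 → q, 0.8542/0.0416667 → 20 → u; chars qu.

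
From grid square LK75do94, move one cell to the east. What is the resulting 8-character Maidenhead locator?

LK75eo04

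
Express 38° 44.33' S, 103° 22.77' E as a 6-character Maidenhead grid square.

OF11qg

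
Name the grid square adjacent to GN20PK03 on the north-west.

GN20ok94

Longitude extended square 0; −1 → -1, wraps to 9, carry into subsquare.
Longitude subsquare p = 15; −1 → 14 = o.
Latitude extended square 3; +1 → 4.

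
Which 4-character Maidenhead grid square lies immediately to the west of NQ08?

MQ98

Longitude square 0; −1 → -1, wraps to 9, carry into field.
Longitude field N = 13; −1 → 12 = M.
The latitude characters are unchanged.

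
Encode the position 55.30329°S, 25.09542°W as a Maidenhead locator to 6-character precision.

HD74kq

Add 180° to longitude and 90° to latitude: 154.9046, 34.6967.
Field: lon ⌊154.9046/20⌋ = 7 → H; lat ⌊34.6967/10⌋ = 3 → D.
Square: lon ⌊14.9046/2⌋ = 7; lat ⌊4.6967/1⌋ = 4.
Subsquare: lon ⌊0.9046/0.0833333⌋ = 10 → k; lat ⌊0.6967/0.0416667⌋ = 16 → q.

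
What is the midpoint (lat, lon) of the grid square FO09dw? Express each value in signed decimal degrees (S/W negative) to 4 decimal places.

Field F=5, O=14: +5·20° lon, +14·10° lat → SW at lon -80°, lat 50°.
Square 0, 9: +0·2° lon, +9·1° lat → SW at lon -80°, lat 59°.
Subsquare d=3, w=22: +3·0.0833333° lon, +22·0.0416667° lat → SW at lon -79.75°, lat 59.9167°.
Cell spans 0.0833333° lon × 0.0416667° lat. Centre is SW corner plus half of each.
latitude 59.9375, longitude -79.7083.

59.9375, -79.7083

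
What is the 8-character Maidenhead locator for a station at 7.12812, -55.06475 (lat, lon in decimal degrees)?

GJ27ld20

Offset from 180°W / 90°S: lon 124.93525°, lat 97.12812°.
Field (20°×10°, letters A–R): lon ⌊124.93525/20⌋ = 6 → G; lat ⌊97.12812/10⌋ = 9 → J.
Square (2°×1°, digits 0–9): lon ⌊4.93525/2⌋ = 2; lat ⌊7.12812/1⌋ = 7.
Subsquare (5′×2.5′, letters a–x): lon ⌊0.93525/0.0833333⌋ = 11 → l; lat ⌊0.12812/0.0416667⌋ = 3 → d.
Extended square (30″×15″, digits 0–9): lon ⌊0.01858/0.00833333⌋ = 2; lat ⌊0.00312/0.00416667⌋ = 0.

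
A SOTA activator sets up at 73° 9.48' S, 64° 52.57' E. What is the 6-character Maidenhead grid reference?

MB26ku

Add 180° to longitude and 90° to latitude: 244.8762, 16.8420.
Field: 244.8762/20 → 12 → M, 16.8420/10 → 1 → B; chars MB.
Square: 4.8762/2 → 2, 6.8420/1 → 6; chars 26.
Subsquare: 0.8762/0.0833333 → 10 → k, 0.8420/0.0416667 → 20 → u; chars ku.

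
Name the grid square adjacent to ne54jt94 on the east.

NE54kt04

Longitude extended square 9; +1 → 10, wraps to 0, carry into subsquare.
Longitude subsquare j = 9; +1 → 10 = k.
The latitude characters are unchanged.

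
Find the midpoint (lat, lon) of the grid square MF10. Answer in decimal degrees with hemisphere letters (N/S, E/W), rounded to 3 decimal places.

Field M=12, F=5: +12·20° lon, +5·10° lat → SW at lon 60°, lat -40°.
Square 1, 0: +1·2° lon, +0·1° lat → SW at lon 62°, lat -40°.
Cell spans 2° lon × 1° lat. Centre is SW corner plus half of each.
latitude 39.500° S, longitude 63.000° E.

39.500° S, 63.000° E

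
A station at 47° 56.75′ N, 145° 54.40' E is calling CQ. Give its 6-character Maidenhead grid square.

QN27ww

Offset from 180°W / 90°S: lon 325.9067°, lat 137.9458°.
Field (20°×10°, letters A–R): 325.9067/20 → 16 → Q, 137.9458/10 → 13 → N; chars QN.
Square (2°×1°, digits 0–9): 5.9067/2 → 2, 7.9458/1 → 7; chars 27.
Subsquare (5′×2.5′, letters a–x): 1.9067/0.0833333 → 22 → w, 0.9458/0.0416667 → 22 → w; chars ww.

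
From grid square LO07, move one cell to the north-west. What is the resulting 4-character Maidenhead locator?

KO98

Longitude square 0; −1 → -1, wraps to 9, carry into field.
Longitude field L = 11; −1 → 10 = K.
Latitude square 7; +1 → 8.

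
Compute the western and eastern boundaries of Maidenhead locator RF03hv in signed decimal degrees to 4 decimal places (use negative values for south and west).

Field R=17, F=5: +17·20° lon, +5·10° lat → SW at lon 160°, lat -40°.
Square 0, 3: +0·2° lon, +3·1° lat → SW at lon 160°, lat -37°.
Subsquare h=7, v=21: +7·0.0833333° lon, +21·0.0416667° lat → SW at lon 160.583°, lat -36.125°.
Cell spans 0.0833333° lon × 0.0416667° lat.
west 160.5833, east 160.6667.

160.5833, 160.6667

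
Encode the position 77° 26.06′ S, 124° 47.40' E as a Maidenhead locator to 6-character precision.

PB22jn

Shift to the Maidenhead origin (180°W, 90°S): lon 304.7900, lat 12.5657.
Field: lon ⌊304.7900/20⌋ = 15 → P; lat ⌊12.5657/10⌋ = 1 → B.
Square: lon ⌊4.7900/2⌋ = 2; lat ⌊2.5657/1⌋ = 2.
Subsquare: lon ⌊0.7900/0.0833333⌋ = 9 → j; lat ⌊0.5657/0.0416667⌋ = 13 → n.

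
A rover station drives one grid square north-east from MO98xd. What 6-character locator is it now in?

NO08ae

Longitude subsquare x = 23; +1 → 24, wraps to 0 = a, carry into square.
Longitude square 9; +1 → 10, wraps to 0, carry into field.
Longitude field M = 12; +1 → 13 = N.
Latitude subsquare d = 3; +1 → 4 = e.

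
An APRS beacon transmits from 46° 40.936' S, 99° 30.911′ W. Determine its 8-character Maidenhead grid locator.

Add 180° to longitude and 90° to latitude: 80.48482, 43.31773.
Field: 80.48482/20 → 4 → E, 43.31773/10 → 4 → E; chars EE.
Square: 0.48482/2 → 0, 3.31773/1 → 3; chars 03.
Subsquare: 0.48482/0.0833333 → 5 → f, 0.31773/0.0416667 → 7 → h; chars fh.
Extended square: 0.06815/0.00833333 → 8, 0.02607/0.00416667 → 6; chars 86.

EE03fh86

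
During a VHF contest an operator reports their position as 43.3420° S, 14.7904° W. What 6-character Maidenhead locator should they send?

IE26op

Offset from 180°W / 90°S: lon 165.2096°, lat 46.6580°.
Field: lon ⌊165.2096/20⌋ = 8 → I; lat ⌊46.6580/10⌋ = 4 → E.
Square: lon ⌊5.2096/2⌋ = 2; lat ⌊6.6580/1⌋ = 6.
Subsquare: lon ⌊1.2096/0.0833333⌋ = 14 → o; lat ⌊0.6580/0.0416667⌋ = 15 → p.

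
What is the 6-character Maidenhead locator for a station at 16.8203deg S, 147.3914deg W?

BH63he

Shift to the Maidenhead origin (180°W, 90°S): lon 32.6086, lat 73.1797.
Field: 32.6086/20 → 1 → B, 73.1797/10 → 7 → H; chars BH.
Square: 12.6086/2 → 6, 3.1797/1 → 3; chars 63.
Subsquare: 0.6086/0.0833333 → 7 → h, 0.1797/0.0416667 → 4 → e; chars he.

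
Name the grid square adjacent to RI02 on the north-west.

Longitude square 0; −1 → -1, wraps to 9, carry into field.
Longitude field R = 17; −1 → 16 = Q.
Latitude square 2; +1 → 3.

QI93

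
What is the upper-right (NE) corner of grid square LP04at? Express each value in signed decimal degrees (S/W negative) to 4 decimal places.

Field L=11, P=15: +11·20° lon, +15·10° lat → SW at lon 40°, lat 60°.
Square 0, 4: +0·2° lon, +4·1° lat → SW at lon 40°, lat 64°.
Subsquare a=0, t=19: +0·0.0833333° lon, +19·0.0416667° lat → SW at lon 40°, lat 64.7917°.
Cell spans 0.0833333° lon × 0.0416667° lat. NE corner is SW corner plus one full cell.
latitude 64.8333, longitude 40.0833.

64.8333, 40.0833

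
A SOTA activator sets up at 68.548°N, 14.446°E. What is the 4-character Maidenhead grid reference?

JP78

Add 180° to longitude and 90° to latitude: 194.45, 158.55.
Field: 194.45/20 → 9 → J, 158.55/10 → 15 → P; chars JP.
Square: 14.45/2 → 7, 8.55/1 → 8; chars 78.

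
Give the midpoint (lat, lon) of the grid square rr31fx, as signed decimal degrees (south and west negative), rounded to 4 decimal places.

81.9792, 166.4583

Field R=17, R=17: +17·20° lon, +17·10° lat → SW at lon 160°, lat 80°.
Square 3, 1: +3·2° lon, +1·1° lat → SW at lon 166°, lat 81°.
Subsquare f=5, x=23: +5·0.0833333° lon, +23·0.0416667° lat → SW at lon 166.417°, lat 81.9583°.
Cell spans 0.0833333° lon × 0.0416667° lat. Centre is SW corner plus half of each.
latitude 81.9792, longitude 166.4583.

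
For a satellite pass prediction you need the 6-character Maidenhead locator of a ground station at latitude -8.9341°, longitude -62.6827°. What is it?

Shift to the Maidenhead origin (180°W, 90°S): lon 117.3173, lat 81.0659.
Field (20°×10°, letters A–R): lon ⌊117.3173/20⌋ = 5 → F; lat ⌊81.0659/10⌋ = 8 → I.
Square (2°×1°, digits 0–9): lon ⌊17.3173/2⌋ = 8; lat ⌊1.0659/1⌋ = 1.
Subsquare (5′×2.5′, letters a–x): lon ⌊1.3173/0.0833333⌋ = 15 → p; lat ⌊0.0659/0.0416667⌋ = 1 → b.

FI81pb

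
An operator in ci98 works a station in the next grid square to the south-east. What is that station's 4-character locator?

DI07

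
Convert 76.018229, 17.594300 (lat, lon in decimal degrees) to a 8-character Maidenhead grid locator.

Shift to the Maidenhead origin (180°W, 90°S): lon 197.59430, lat 166.01823.
Field (20°×10°, letters A–R): lon ⌊197.59430/20⌋ = 9 → J; lat ⌊166.01823/10⌋ = 16 → Q.
Square (2°×1°, digits 0–9): lon ⌊17.59430/2⌋ = 8; lat ⌊6.01823/1⌋ = 6.
Subsquare (5′×2.5′, letters a–x): lon ⌊1.59430/0.0833333⌋ = 19 → t; lat ⌊0.01823/0.0416667⌋ = 0 → a.
Extended square (30″×15″, digits 0–9): lon ⌊0.01097/0.00833333⌋ = 1; lat ⌊0.01823/0.00416667⌋ = 4.

JQ86ta14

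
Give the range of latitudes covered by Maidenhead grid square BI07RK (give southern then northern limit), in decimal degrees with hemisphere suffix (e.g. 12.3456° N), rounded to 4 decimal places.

Field B=1, I=8: +1·20° lon, +8·10° lat → SW at lon -160°, lat -10°.
Square 0, 7: +0·2° lon, +7·1° lat → SW at lon -160°, lat -3°.
Subsquare r=17, k=10: +17·0.0833333° lon, +10·0.0416667° lat → SW at lon -158.583°, lat -2.58333°.
Cell spans 0.0833333° lon × 0.0416667° lat.
south 2.5833° S, north 2.5417° S.

2.5833° S, 2.5417° S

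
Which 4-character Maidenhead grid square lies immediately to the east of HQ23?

Longitude square 2; +1 → 3.
The latitude characters are unchanged.

HQ33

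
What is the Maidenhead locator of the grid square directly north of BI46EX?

Latitude subsquare x = 23; +1 → 24, wraps to 0 = a, carry into square.
Latitude square 6; +1 → 7.
The longitude characters are unchanged.

BI47ea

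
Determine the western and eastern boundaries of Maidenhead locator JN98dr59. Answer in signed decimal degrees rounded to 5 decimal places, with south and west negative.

Field J=9, N=13: +9·20° lon, +13·10° lat → SW at lon 0°, lat 40°.
Square 9, 8: +9·2° lon, +8·1° lat → SW at lon 18°, lat 48°.
Subsquare d=3, r=17: +3·0.0833333° lon, +17·0.0416667° lat → SW at lon 18.25°, lat 48.7083°.
Extended square 5, 9: +5·0.00833333° lon, +9·0.00416667° lat → SW at lon 18.2917°, lat 48.7458°.
Cell spans 0.00833333° lon × 0.00416667° lat.
west 18.29167, east 18.30000.

18.29167, 18.30000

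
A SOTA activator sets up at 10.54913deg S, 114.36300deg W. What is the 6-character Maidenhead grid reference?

Add 180° to longitude and 90° to latitude: 65.6370, 79.4509.
Field: 65.6370/20 → 3 → D, 79.4509/10 → 7 → H; chars DH.
Square: 5.6370/2 → 2, 9.4509/1 → 9; chars 29.
Subsquare: 1.6370/0.0833333 → 19 → t, 0.4509/0.0416667 → 10 → k; chars tk.

DH29tk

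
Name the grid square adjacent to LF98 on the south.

Latitude square 8; −1 → 7.
The longitude characters are unchanged.

LF97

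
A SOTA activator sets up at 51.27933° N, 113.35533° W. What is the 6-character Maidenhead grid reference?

DO31hg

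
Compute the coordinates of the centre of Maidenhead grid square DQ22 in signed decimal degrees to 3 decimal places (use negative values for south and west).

72.500, -115.000

Field D=3, Q=16: +3·20° lon, +16·10° lat → SW at lon -120°, lat 70°.
Square 2, 2: +2·2° lon, +2·1° lat → SW at lon -116°, lat 72°.
Cell spans 2° lon × 1° lat. Centre is SW corner plus half of each.
latitude 72.500, longitude -115.000.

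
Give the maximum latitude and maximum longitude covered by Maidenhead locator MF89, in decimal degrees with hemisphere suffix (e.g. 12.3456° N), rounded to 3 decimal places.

Field M=12, F=5: +12·20° lon, +5·10° lat → SW at lon 60°, lat -40°.
Square 8, 9: +8·2° lon, +9·1° lat → SW at lon 76°, lat -31°.
Cell spans 2° lon × 1° lat. NE corner is SW corner plus one full cell.
latitude 30.000° S, longitude 78.000° E.

30.000° S, 78.000° E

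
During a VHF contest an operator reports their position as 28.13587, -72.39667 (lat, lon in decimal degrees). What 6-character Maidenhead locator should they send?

FL38td

Offset from 180°W / 90°S: lon 107.6033°, lat 118.1359°.
Field: lon ⌊107.6033/20⌋ = 5 → F; lat ⌊118.1359/10⌋ = 11 → L.
Square: lon ⌊7.6033/2⌋ = 3; lat ⌊8.1359/1⌋ = 8.
Subsquare: lon ⌊1.6033/0.0833333⌋ = 19 → t; lat ⌊0.1359/0.0416667⌋ = 3 → d.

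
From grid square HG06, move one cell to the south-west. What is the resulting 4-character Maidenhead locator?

GG95

Longitude square 0; −1 → -1, wraps to 9, carry into field.
Longitude field H = 7; −1 → 6 = G.
Latitude square 6; −1 → 5.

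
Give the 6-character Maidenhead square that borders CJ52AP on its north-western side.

Longitude subsquare a = 0; −1 → -1, wraps to 23 = x, carry into square.
Longitude square 5; −1 → 4.
Latitude subsquare p = 15; +1 → 16 = q.

CJ42xq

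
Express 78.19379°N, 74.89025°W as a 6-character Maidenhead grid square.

FQ28ne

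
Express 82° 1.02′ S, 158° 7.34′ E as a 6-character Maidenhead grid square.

Shift to the Maidenhead origin (180°W, 90°S): lon 338.1223, lat 7.9830.
Field: lon ⌊338.1223/20⌋ = 16 → Q; lat ⌊7.9830/10⌋ = 0 → A.
Square: lon ⌊18.1223/2⌋ = 9; lat ⌊7.9830/1⌋ = 7.
Subsquare: lon ⌊0.1223/0.0833333⌋ = 1 → b; lat ⌊0.9830/0.0416667⌋ = 23 → x.

QA97bx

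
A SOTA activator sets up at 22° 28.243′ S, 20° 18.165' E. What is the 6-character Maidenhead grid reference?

Shift to the Maidenhead origin (180°W, 90°S): lon 200.3028, lat 67.5293.
Field: lon ⌊200.3028/20⌋ = 10 → K; lat ⌊67.5293/10⌋ = 6 → G.
Square: lon ⌊0.3028/2⌋ = 0; lat ⌊7.5293/1⌋ = 7.
Subsquare: lon ⌊0.3028/0.0833333⌋ = 3 → d; lat ⌊0.5293/0.0416667⌋ = 12 → m.

KG07dm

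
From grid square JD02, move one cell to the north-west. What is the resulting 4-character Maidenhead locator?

Longitude square 0; −1 → -1, wraps to 9, carry into field.
Longitude field J = 9; −1 → 8 = I.
Latitude square 2; +1 → 3.

ID93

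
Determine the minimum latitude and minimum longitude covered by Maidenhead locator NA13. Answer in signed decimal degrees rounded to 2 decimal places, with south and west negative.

-87.00, 82.00

Field N=13, A=0: +13·20° lon, +0·10° lat → SW at lon 80°, lat -90°.
Square 1, 3: +1·2° lon, +3·1° lat → SW at lon 82°, lat -87°.
latitude -87.00, longitude 82.00.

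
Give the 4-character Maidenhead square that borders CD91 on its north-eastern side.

DD02

Longitude square 9; +1 → 10, wraps to 0, carry into field.
Longitude field C = 2; +1 → 3 = D.
Latitude square 1; +1 → 2.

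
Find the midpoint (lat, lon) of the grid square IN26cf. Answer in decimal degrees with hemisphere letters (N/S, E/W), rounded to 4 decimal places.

Field I=8, N=13: +8·20° lon, +13·10° lat → SW at lon -20°, lat 40°.
Square 2, 6: +2·2° lon, +6·1° lat → SW at lon -16°, lat 46°.
Subsquare c=2, f=5: +2·0.0833333° lon, +5·0.0416667° lat → SW at lon -15.8333°, lat 46.2083°.
Cell spans 0.0833333° lon × 0.0416667° lat. Centre is SW corner plus half of each.
latitude 46.2292° N, longitude 15.7917° W.

46.2292° N, 15.7917° W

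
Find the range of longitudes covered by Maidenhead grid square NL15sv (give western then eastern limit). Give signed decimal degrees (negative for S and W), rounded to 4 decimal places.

83.5000, 83.5833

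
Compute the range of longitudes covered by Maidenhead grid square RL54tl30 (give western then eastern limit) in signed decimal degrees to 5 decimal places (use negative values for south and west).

171.60833, 171.61667

Field R=17, L=11: +17·20° lon, +11·10° lat → SW at lon 160°, lat 20°.
Square 5, 4: +5·2° lon, +4·1° lat → SW at lon 170°, lat 24°.
Subsquare t=19, l=11: +19·0.0833333° lon, +11·0.0416667° lat → SW at lon 171.583°, lat 24.4583°.
Extended square 3, 0: +3·0.00833333° lon, +0·0.00416667° lat → SW at lon 171.608°, lat 24.4583°.
Cell spans 0.00833333° lon × 0.00416667° lat.
west 171.60833, east 171.61667.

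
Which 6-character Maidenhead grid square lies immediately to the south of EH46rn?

Latitude subsquare n = 13; −1 → 12 = m.
The longitude characters are unchanged.

EH46rm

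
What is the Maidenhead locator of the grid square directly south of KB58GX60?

KB58gw69

Latitude extended square 0; −1 → -1, wraps to 9, carry into subsquare.
Latitude subsquare x = 23; −1 → 22 = w.
The longitude characters are unchanged.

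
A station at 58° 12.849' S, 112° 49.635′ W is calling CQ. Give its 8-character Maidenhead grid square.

DD31os08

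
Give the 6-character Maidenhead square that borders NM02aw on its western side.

Longitude subsquare a = 0; −1 → -1, wraps to 23 = x, carry into square.
Longitude square 0; −1 → -1, wraps to 9, carry into field.
Longitude field N = 13; −1 → 12 = M.
The latitude characters are unchanged.

MM92xw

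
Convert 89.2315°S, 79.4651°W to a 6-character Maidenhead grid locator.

FA00gs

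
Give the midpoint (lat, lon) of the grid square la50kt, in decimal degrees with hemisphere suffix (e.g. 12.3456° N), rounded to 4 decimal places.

Field L=11, A=0: +11·20° lon, +0·10° lat → SW at lon 40°, lat -90°.
Square 5, 0: +5·2° lon, +0·1° lat → SW at lon 50°, lat -90°.
Subsquare k=10, t=19: +10·0.0833333° lon, +19·0.0416667° lat → SW at lon 50.8333°, lat -89.2083°.
Cell spans 0.0833333° lon × 0.0416667° lat. Centre is SW corner plus half of each.
latitude 89.1875° S, longitude 50.8750° E.

89.1875° S, 50.8750° E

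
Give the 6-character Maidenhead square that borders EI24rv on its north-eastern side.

EI24sw

Longitude subsquare r = 17; +1 → 18 = s.
Latitude subsquare v = 21; +1 → 22 = w.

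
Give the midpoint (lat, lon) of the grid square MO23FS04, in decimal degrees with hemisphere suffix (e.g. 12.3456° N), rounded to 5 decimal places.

53.76875° N, 64.42083° E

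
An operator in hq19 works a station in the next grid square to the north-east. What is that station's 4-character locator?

HR20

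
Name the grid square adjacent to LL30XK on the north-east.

Longitude subsquare x = 23; +1 → 24, wraps to 0 = a, carry into square.
Longitude square 3; +1 → 4.
Latitude subsquare k = 10; +1 → 11 = l.

LL40al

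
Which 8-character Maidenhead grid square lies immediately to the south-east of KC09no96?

Longitude extended square 9; +1 → 10, wraps to 0, carry into subsquare.
Longitude subsquare n = 13; +1 → 14 = o.
Latitude extended square 6; −1 → 5.

KC09oo05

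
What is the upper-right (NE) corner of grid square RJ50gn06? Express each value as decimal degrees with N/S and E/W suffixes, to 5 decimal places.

0.57083° N, 170.50833° E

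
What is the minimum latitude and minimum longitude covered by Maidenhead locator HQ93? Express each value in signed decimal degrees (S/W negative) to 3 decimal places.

73.000, -22.000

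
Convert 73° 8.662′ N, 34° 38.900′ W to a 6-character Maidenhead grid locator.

HQ23qd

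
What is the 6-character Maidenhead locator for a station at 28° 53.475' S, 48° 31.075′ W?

GG51rc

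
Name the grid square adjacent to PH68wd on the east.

PH68xd

Longitude subsquare w = 22; +1 → 23 = x.
The latitude characters are unchanged.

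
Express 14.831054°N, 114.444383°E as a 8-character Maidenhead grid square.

Offset from 180°W / 90°S: lon 294.44438°, lat 104.83105°.
Field (20°×10°, letters A–R): 294.44438/20 → 14 → O, 104.83105/10 → 10 → K; chars OK.
Square (2°×1°, digits 0–9): 14.44438/2 → 7, 4.83105/1 → 4; chars 74.
Subsquare (5′×2.5′, letters a–x): 0.44438/0.0833333 → 5 → f, 0.83105/0.0416667 → 19 → t; chars ft.
Extended square (30″×15″, digits 0–9): 0.02772/0.00833333 → 3, 0.03939/0.00416667 → 9; chars 39.

OK74ft39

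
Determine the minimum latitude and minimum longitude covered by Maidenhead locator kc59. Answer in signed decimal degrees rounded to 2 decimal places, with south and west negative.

-61.00, 30.00

Field K=10, C=2: +10·20° lon, +2·10° lat → SW at lon 20°, lat -70°.
Square 5, 9: +5·2° lon, +9·1° lat → SW at lon 30°, lat -61°.
latitude -61.00, longitude 30.00.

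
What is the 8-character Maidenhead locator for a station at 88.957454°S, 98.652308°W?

Add 180° to longitude and 90° to latitude: 81.34769, 1.04255.
Field: lon ⌊81.34769/20⌋ = 4 → E; lat ⌊1.04255/10⌋ = 0 → A.
Square: lon ⌊1.34769/2⌋ = 0; lat ⌊1.04255/1⌋ = 1.
Subsquare: lon ⌊1.34769/0.0833333⌋ = 16 → q; lat ⌊0.04255/0.0416667⌋ = 1 → b.
Extended square: lon ⌊0.01436/0.00833333⌋ = 1; lat ⌊0.00088/0.00416667⌋ = 0.

EA01qb10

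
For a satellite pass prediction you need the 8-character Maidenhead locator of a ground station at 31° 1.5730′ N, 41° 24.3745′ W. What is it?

Shift to the Maidenhead origin (180°W, 90°S): lon 138.59376, lat 121.02622.
Field: lon ⌊138.59376/20⌋ = 6 → G; lat ⌊121.02622/10⌋ = 12 → M.
Square: lon ⌊18.59376/2⌋ = 9; lat ⌊1.02622/1⌋ = 1.
Subsquare: lon ⌊0.59376/0.0833333⌋ = 7 → h; lat ⌊0.02622/0.0416667⌋ = 0 → a.
Extended square: lon ⌊0.01043/0.00833333⌋ = 1; lat ⌊0.02622/0.00416667⌋ = 6.

GM91ha16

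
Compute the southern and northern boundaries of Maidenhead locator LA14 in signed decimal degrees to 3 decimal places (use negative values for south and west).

Field L=11, A=0: +11·20° lon, +0·10° lat → SW at lon 40°, lat -90°.
Square 1, 4: +1·2° lon, +4·1° lat → SW at lon 42°, lat -86°.
Cell spans 2° lon × 1° lat.
south -86.000, north -85.000.

-86.000, -85.000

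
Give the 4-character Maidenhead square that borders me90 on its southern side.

MD99

Latitude square 0; −1 → -1, wraps to 9, carry into field.
Latitude field E = 4; −1 → 3 = D.
The longitude characters are unchanged.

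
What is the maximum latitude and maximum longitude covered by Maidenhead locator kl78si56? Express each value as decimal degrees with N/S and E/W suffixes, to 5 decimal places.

28.36250° N, 35.55000° E

Field K=10, L=11: +10·20° lon, +11·10° lat → SW at lon 20°, lat 20°.
Square 7, 8: +7·2° lon, +8·1° lat → SW at lon 34°, lat 28°.
Subsquare s=18, i=8: +18·0.0833333° lon, +8·0.0416667° lat → SW at lon 35.5°, lat 28.3333°.
Extended square 5, 6: +5·0.00833333° lon, +6·0.00416667° lat → SW at lon 35.5417°, lat 28.3583°.
Cell spans 0.00833333° lon × 0.00416667° lat. NE corner is SW corner plus one full cell.
latitude 28.36250° N, longitude 35.55000° E.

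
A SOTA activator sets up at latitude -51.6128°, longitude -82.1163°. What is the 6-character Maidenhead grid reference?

Add 180° to longitude and 90° to latitude: 97.8837, 38.3872.
Field: 97.8837/20 → 4 → E, 38.3872/10 → 3 → D; chars ED.
Square: 17.8837/2 → 8, 8.3872/1 → 8; chars 88.
Subsquare: 1.8837/0.0833333 → 22 → w, 0.3872/0.0416667 → 9 → j; chars wj.

ED88wj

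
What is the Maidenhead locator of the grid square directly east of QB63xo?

QB73ao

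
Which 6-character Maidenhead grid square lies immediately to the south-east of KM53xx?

KM63aw

Longitude subsquare x = 23; +1 → 24, wraps to 0 = a, carry into square.
Longitude square 5; +1 → 6.
Latitude subsquare x = 23; −1 → 22 = w.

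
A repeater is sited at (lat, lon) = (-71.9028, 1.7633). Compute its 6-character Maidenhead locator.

JB08vc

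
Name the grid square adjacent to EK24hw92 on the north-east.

EK24iw03

Longitude extended square 9; +1 → 10, wraps to 0, carry into subsquare.
Longitude subsquare h = 7; +1 → 8 = i.
Latitude extended square 2; +1 → 3.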